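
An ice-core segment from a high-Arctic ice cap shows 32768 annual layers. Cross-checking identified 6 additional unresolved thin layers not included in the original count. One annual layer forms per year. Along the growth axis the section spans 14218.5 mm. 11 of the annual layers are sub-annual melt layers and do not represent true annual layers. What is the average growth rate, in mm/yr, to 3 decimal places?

Adjusted count: 32768 − 11 + 6 = 32763 annual layers.
Mean rate = 14218.5 mm / 32763 years ≈ 0.434 mm/yr.

0.434 mm/yr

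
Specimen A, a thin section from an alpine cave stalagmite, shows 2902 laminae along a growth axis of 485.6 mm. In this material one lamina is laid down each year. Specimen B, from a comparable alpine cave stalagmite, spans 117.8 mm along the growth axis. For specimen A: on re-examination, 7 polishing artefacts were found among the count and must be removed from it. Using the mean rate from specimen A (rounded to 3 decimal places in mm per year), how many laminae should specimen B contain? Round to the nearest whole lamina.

701 laminae

Specimen A: adjusted count: 2902 − 7 = 2895 laminae.
A: Extension rate ≈ 485.6 / 2895 = 0.168 mm/yr.
Specimen B: 117.8 mm / 0.168 mm per year = 701.19 years ≈ 701 laminae.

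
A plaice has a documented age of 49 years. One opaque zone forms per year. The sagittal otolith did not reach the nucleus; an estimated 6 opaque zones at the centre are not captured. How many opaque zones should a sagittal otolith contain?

At one opaque zone per year, 49 years correspond to 49 opaque zones.
Less the 6 uncaptured opaque zones: 49 − 6 = 43.

43 opaque zones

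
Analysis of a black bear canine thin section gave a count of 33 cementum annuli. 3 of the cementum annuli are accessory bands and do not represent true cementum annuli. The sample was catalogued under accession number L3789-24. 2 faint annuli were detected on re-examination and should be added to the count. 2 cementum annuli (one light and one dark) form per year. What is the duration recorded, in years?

16 years

Correcting the raw count gives 33 − 3 + 2 = 32 true cementum annuli.
With 2 cementum annuli per year, 32 / 2 = 16 years.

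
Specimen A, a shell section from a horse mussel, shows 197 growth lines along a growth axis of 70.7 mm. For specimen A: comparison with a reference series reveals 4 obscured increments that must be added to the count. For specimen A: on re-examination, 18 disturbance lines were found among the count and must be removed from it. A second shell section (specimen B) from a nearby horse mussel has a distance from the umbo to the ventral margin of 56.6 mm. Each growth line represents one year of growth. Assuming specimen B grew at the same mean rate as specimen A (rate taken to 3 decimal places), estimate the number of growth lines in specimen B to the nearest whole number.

147 growth lines

Specimen A: after corrections the count is 197 − 18 + 4 = 183 growth lines.
A: 70.7 mm over 183 years gives 70.7 / 183 ≈ 0.386 mm per year.
B spans 56.6 / 0.386 = 146.63 years ≈ 147 growth lines.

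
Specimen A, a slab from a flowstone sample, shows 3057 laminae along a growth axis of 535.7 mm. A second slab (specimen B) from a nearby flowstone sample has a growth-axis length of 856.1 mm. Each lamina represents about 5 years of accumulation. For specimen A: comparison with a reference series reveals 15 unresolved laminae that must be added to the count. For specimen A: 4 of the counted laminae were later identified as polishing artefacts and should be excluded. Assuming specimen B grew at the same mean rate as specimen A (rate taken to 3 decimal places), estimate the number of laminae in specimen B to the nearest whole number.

Specimen A: adjusted count: 3057 − 4 + 15 = 3068 laminae.
Specimen A: at 5 years per lamina, 3068 × 5 = 15340 years.
A: Mean rate = 535.7 mm / 15340 years ≈ 0.035 mm/year.
Specimen B: 856.1 mm / 0.035 mm per year = 24460.00 years; at 5 years per lamina that is 24460.00 / 5 ≈ 4892 laminae.

4892 laminae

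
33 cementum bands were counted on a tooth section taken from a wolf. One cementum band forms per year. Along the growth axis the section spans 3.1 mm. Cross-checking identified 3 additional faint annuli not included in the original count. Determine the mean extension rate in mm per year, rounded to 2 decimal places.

Correcting the raw count gives 33 + 3 = 36 true cementum bands.
Mean rate = 3.1 mm / 36 years ≈ 0.09 mm per year.

0.09 mm per year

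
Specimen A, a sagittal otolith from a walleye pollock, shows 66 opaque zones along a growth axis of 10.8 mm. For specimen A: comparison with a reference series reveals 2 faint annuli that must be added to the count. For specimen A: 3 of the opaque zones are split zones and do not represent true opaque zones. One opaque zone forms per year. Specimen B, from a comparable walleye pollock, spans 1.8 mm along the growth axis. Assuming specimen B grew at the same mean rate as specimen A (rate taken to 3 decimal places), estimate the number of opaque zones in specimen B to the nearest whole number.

11 opaque zones

Specimen A: true opaque zone count = 66 − 3 + 2 = 65.
A: 10.8 mm over 65 years gives 10.8 / 65 ≈ 0.166 mm per year.
B spans 1.8 / 0.166 = 10.84 years ≈ 11 opaque zones.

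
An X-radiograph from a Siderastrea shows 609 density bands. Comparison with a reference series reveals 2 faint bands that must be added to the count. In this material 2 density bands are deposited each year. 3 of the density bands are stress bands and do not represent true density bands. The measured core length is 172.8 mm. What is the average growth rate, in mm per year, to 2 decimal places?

0.57 mm per year

Correcting the raw count gives 609 − 3 + 2 = 608 true density bands.
With 2 density bands per year, 608 / 2 = 304 years.
Mean rate = 172.8 mm / 304 years ≈ 0.57 mm per year.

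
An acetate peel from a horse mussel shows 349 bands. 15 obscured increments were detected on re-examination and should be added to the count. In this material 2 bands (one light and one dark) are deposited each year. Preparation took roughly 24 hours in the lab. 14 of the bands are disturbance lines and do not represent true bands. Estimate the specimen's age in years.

After corrections the count is 349 − 14 + 15 = 350 bands.
With 2 bands per year, 350 / 2 = 175 years.

175 years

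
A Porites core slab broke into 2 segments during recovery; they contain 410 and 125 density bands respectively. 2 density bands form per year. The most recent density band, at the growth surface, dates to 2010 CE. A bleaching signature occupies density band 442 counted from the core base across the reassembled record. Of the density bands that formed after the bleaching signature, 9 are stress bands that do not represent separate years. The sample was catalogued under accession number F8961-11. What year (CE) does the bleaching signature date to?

Total density bands = 410 + 125 = 535.
535 − 442 = 93 density bands lie beyond the bleaching signature toward the growth surface.
Excluding 9 false density bands: 93 − 9 = 84.
84 density bands at 2 per year is 84 / 2 = 42 years.
Counting back 42 years from 2010 CE places the bleaching signature in 2010 − 42 = 1968 CE.

1968 CE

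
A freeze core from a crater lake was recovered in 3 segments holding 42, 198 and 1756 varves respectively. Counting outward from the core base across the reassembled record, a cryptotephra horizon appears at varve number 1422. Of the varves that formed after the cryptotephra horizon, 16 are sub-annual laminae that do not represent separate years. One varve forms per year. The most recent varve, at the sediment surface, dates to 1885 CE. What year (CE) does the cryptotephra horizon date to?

Total varves = 42 + 198 + 1756 = 1996.
1996 − 1422 = 574 varves lie beyond the cryptotephra horizon toward the sediment surface.
Excluding 16 false varves: 574 − 16 = 558.
1885 − 558 = 1327 CE.

1327 CE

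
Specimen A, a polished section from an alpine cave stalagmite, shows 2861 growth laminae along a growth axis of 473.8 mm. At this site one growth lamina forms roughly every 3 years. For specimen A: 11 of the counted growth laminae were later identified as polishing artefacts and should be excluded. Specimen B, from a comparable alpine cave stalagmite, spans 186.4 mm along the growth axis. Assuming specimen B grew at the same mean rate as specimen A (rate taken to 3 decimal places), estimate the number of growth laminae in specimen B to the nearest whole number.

1130 growth laminae

Specimen A: correcting the raw count gives 2861 − 11 = 2850 true growth laminae.
Specimen A: 2850 growth laminae at 3 years each span 2850 × 3 = 8550 years.
A: Extension rate ≈ 473.8 / 8550 = 0.055 mm/year.
Specimen B: 186.4 mm / 0.055 mm per year = 3389.09 years; at 3 years per growth lamina that is 3389.09 / 3 ≈ 1130 growth laminae.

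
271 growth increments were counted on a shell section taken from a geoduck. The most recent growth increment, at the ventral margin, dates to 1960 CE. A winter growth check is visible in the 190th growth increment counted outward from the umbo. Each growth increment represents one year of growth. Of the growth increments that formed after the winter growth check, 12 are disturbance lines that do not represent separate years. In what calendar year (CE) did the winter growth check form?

Between growth increment 190 and the ventral margin there are 271 − 190 = 81 growth increments.
81 − 12 false = 69 true growth increments after the winter growth check.
1960 − 69 = 1891 CE.

1891 CE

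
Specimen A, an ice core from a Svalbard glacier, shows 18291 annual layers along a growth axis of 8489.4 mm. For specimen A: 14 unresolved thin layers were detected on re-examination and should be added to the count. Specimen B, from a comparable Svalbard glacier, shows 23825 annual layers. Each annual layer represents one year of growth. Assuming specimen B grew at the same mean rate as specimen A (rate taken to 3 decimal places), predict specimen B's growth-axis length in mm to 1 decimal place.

11054.8 mm

Specimen A: after corrections the count is 18291 + 14 = 18305 annual layers.
A: Extension rate ≈ 8489.4 / 18305 = 0.464 mm per year.
Length of B = 0.464 × 23825 = 11054.8 mm.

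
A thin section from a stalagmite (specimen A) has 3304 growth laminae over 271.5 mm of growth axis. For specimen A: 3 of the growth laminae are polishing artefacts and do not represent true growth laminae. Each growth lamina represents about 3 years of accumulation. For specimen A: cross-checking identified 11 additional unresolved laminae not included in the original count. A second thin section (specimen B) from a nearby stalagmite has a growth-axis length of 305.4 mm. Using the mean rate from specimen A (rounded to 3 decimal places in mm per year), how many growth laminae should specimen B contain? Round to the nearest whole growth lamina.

3770 growth laminae

Specimen A: correcting the raw count gives 3304 − 3 + 11 = 3312 true growth laminae.
Specimen A: multiplying by 3 years per growth lamina: 3312 × 3 = 9936 years.
A: Mean rate = 271.5 mm / 9936 years ≈ 0.027 mm/year.
Specimen B: 305.4 mm / 0.027 mm per year = 11311.11 years; at 3 years per growth lamina that is 11311.11 / 3 ≈ 3770 growth laminae.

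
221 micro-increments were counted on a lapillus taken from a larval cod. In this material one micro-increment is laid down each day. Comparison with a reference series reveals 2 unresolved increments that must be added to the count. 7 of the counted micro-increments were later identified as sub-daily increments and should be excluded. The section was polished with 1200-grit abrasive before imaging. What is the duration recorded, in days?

Adjusted count: 221 − 7 + 2 = 216 micro-increments.
At one micro-increment per day, that is 216 days.

216 days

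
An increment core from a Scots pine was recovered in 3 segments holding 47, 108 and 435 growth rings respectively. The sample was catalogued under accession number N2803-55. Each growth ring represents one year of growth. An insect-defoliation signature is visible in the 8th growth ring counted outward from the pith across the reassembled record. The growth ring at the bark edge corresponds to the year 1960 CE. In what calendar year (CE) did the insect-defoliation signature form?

Total growth rings = 47 + 108 + 435 = 590.
Between growth ring 8 and the bark edge there are 590 − 8 = 582 growth rings.
1960 − 582 = 1378 CE.

1378 CE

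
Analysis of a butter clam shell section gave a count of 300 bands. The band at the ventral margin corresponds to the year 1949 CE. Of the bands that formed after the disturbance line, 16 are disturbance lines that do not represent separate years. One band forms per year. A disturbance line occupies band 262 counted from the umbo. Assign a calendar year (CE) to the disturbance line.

1927 CE

The disturbance line sits at band 262 from the umbo, so 300 − 262 = 38 bands formed after it.
38 − 16 false = 22 true bands after the disturbance line.
1949 − 22 = 1927 CE.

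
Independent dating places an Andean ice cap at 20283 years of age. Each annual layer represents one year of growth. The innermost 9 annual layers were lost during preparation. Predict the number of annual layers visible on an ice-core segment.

At one annual layer per year, 20283 years correspond to 20283 annual layers.
Less the 9 uncaptured annual layers: 20283 − 9 = 20274.

20274 annual layers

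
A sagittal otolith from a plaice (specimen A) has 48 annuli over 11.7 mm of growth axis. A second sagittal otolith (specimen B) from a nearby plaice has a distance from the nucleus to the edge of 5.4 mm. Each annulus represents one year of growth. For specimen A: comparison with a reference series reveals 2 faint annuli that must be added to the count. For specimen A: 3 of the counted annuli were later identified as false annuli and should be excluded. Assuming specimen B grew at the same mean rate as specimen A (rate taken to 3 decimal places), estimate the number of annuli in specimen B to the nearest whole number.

Specimen A: adjusted count: 48 − 3 + 2 = 47 annuli.
A: Mean rate = 11.7 mm / 47 years ≈ 0.249 mm per year.
For B, 5.4 / 0.249 = 21.69 years ≈ 22 annuli.

22 annuli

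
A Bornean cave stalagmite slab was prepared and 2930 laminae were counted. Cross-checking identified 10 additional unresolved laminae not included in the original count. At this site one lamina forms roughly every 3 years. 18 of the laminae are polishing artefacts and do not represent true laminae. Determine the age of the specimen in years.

8766 yr

True lamina count = 2930 − 18 + 10 = 2922.
At 3 years per lamina, 2922 × 3 = 8766 years.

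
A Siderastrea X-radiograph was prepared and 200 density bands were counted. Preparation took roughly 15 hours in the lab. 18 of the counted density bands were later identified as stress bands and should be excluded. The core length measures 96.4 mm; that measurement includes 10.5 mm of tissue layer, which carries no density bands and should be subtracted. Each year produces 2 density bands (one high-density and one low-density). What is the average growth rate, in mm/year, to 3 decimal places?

0.944 mm/year

After corrections the count is 200 − 18 = 182 density bands.
182 density bands at 2 per year is 182 / 2 = 91 years.
Removing the 10.5 mm offcut leaves 96.4 − 10.5 = 85.9 mm.
Extension rate ≈ 85.9 / 91 = 0.944 mm/year.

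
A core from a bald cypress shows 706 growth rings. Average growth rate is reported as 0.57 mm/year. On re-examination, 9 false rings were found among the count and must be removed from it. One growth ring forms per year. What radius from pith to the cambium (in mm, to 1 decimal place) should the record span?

397.3 mm

True growth ring count = 706 − 9 = 697.
Length ≈ 0.57 × 697 = 397.3 mm.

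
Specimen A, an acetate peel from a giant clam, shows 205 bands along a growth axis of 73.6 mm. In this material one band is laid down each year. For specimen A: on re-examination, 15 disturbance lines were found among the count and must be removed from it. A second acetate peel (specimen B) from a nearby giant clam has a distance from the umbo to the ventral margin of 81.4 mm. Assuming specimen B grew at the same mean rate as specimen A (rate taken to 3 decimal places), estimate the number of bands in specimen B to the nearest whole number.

Specimen A: true band count = 205 − 15 = 190.
A: 73.6 mm over 190 years gives 73.6 / 190 ≈ 0.387 mm/year.
For B, 81.4 / 0.387 = 210.34 years ≈ 210 bands.

210 bands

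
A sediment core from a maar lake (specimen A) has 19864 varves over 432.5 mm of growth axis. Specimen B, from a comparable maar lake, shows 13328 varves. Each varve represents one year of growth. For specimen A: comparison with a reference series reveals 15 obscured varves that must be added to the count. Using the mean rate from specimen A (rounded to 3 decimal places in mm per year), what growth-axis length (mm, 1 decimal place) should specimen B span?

Specimen A: true varve count = 19864 + 15 = 19879.
A: Mean rate = 432.5 mm / 19879 years ≈ 0.022 mm/yr.
Length of B = 0.022 × 13328 = 293.2 mm.

293.2 mm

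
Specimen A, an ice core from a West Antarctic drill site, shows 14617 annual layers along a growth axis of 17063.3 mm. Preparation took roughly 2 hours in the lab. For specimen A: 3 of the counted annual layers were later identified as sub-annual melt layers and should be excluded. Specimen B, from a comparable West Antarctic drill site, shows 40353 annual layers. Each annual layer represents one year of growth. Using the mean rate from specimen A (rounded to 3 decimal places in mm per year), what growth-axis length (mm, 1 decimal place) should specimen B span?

Specimen A: after corrections the count is 14617 − 3 = 14614 annual layers.
A: Mean rate = 17063.3 mm / 14614 years ≈ 1.168 mm/year.
Length of B = 1.168 × 40353 = 47132.3 mm.

47132.3 mm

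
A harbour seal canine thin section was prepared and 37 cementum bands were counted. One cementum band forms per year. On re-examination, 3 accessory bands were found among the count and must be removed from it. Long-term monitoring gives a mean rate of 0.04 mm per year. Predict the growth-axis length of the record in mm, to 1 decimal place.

1.4 mm

Adjusted count: 37 − 3 = 34 cementum bands.
Predicted length = 0.04 mm/year × 34 years = 1.4 mm.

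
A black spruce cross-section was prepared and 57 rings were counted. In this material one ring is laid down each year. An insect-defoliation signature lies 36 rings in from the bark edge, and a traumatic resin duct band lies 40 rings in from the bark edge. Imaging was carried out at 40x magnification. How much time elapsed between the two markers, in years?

The two markers are separated by 40 − 36 = 4 rings.
One ring per year makes the interval 4 years.

4 years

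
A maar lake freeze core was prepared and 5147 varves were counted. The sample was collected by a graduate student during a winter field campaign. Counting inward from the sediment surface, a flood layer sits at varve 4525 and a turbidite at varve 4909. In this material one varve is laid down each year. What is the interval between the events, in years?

384 yr

4909 − 4525 = 384 varves lie between the two events.
One varve per year makes the interval 384 years.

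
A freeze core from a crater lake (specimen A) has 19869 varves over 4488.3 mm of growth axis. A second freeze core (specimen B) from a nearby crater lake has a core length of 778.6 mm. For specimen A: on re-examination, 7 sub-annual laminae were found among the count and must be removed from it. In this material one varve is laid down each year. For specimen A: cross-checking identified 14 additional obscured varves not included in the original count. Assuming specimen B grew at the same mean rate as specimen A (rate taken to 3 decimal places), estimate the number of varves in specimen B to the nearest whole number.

Specimen A: adjusted count: 19869 − 7 + 14 = 19876 varves.
A: 4488.3 mm over 19876 years gives 4488.3 / 19876 ≈ 0.226 mm/year.
For B, 778.6 / 0.226 = 3445.13 years ≈ 3445 varves.

3445 varves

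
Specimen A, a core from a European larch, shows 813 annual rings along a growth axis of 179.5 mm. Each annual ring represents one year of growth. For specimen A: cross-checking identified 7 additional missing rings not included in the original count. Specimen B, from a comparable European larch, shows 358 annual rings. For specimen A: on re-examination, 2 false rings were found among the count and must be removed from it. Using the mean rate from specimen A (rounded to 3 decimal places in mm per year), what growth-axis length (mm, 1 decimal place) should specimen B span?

Specimen A: after corrections the count is 813 − 2 + 7 = 818 annual rings.
A: Mean rate = 179.5 mm / 818 years ≈ 0.219 mm/yr.
For B, 0.219 mm/year × 358 years = 78.4 mm.

78.4 mm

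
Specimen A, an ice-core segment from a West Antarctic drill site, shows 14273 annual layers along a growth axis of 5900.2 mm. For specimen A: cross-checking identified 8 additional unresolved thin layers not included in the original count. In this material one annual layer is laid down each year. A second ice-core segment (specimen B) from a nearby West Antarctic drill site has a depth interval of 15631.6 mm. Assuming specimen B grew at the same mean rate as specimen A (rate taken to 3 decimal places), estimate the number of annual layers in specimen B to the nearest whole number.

37849 annual layers

Specimen A: adjusted count: 14273 + 8 = 14281 annual layers.
A: 5900.2 mm over 14281 years gives 5900.2 / 14281 ≈ 0.413 mm/yr.
For B, 15631.6 / 0.413 = 37848.91 years ≈ 37849 annual layers.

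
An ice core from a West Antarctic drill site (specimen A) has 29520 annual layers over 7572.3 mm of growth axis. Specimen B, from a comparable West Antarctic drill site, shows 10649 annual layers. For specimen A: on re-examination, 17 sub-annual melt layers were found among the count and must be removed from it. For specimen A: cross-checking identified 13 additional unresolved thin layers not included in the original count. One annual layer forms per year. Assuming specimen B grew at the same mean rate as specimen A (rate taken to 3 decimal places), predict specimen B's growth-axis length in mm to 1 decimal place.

Specimen A: after corrections the count is 29520 − 17 + 13 = 29516 annual layers.
A: Extension rate ≈ 7572.3 / 29516 = 0.257 mm/year.
B's length ≈ 0.257 × 10649 = 2736.8 mm.

2736.8 mm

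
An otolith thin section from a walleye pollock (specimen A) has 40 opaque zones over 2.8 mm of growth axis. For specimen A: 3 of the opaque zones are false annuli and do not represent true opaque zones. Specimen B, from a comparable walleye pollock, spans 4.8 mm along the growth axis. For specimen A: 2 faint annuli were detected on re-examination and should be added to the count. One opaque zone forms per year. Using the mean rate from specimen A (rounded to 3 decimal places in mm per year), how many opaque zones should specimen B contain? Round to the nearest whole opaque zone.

Specimen A: correcting the raw count gives 40 − 3 + 2 = 39 true opaque zones.
A: 2.8 mm over 39 years gives 2.8 / 39 ≈ 0.072 mm/year.
B spans 4.8 / 0.072 = 66.67 years ≈ 67 opaque zones.

67 opaque zones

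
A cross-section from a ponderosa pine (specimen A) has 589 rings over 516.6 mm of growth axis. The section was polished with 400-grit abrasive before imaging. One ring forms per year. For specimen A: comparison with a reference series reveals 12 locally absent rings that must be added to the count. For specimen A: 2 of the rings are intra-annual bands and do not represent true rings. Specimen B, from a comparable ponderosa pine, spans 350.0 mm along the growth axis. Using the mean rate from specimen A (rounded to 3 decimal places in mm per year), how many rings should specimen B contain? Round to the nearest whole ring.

Specimen A: adjusted count: 589 − 2 + 12 = 599 rings.
A: Mean rate = 516.6 mm / 599 years ≈ 0.862 mm/year.
Specimen B: 350.0 mm / 0.862 mm per year = 406.03 years ≈ 406 rings.

406 rings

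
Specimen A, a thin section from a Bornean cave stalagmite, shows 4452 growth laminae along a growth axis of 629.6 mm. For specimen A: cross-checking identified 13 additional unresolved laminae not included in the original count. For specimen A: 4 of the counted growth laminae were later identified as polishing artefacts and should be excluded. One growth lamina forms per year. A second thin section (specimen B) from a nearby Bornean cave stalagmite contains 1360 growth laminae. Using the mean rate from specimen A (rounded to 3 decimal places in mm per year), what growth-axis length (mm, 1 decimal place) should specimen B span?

191.8 mm

Specimen A: after corrections the count is 4452 − 4 + 13 = 4461 growth laminae.
A: Mean rate = 629.6 mm / 4461 years ≈ 0.141 mm/year.
B's length ≈ 0.141 × 1360 = 191.8 mm.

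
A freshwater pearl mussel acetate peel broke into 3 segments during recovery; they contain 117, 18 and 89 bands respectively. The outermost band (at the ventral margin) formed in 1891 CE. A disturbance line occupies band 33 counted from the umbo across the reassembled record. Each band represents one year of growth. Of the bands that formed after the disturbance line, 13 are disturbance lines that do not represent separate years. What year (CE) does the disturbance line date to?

Total bands = 117 + 18 + 89 = 224.
Between band 33 and the ventral margin there are 224 − 33 = 191 bands.
191 − 13 false = 178 true bands after the disturbance line.
The band at the ventral margin is 1891 CE, so the disturbance line dates to 1891 − 178 = 1713 CE.

1713 CE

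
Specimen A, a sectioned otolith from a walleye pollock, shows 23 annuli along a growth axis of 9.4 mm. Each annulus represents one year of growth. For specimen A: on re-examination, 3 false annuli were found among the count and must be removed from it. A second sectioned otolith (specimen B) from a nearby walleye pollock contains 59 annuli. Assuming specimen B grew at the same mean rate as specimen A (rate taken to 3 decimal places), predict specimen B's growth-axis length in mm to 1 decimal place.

Specimen A: correcting the raw count gives 23 − 3 = 20 true annuli.
A: Extension rate ≈ 9.4 / 20 = 0.470 mm/yr.
Length of B = 0.470 × 59 = 27.7 mm.

27.7 mm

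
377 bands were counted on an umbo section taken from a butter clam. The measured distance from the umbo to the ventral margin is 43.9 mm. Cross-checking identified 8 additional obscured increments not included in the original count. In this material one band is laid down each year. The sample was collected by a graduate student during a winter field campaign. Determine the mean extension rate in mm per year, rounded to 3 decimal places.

True band count = 377 + 8 = 385.
43.9 mm over 385 years gives 43.9 / 385 ≈ 0.114 mm per year.

0.114 mm per year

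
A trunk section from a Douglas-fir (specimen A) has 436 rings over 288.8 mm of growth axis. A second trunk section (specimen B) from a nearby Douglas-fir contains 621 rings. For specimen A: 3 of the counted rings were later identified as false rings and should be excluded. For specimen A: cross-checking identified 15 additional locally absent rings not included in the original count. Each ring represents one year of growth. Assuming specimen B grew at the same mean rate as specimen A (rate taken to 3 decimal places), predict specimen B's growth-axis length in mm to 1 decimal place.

400.5 mm

Specimen A: correcting the raw count gives 436 − 3 + 15 = 448 true rings.
A: Mean rate = 288.8 mm / 448 years ≈ 0.645 mm/year.
B's length ≈ 0.645 × 621 = 400.5 mm.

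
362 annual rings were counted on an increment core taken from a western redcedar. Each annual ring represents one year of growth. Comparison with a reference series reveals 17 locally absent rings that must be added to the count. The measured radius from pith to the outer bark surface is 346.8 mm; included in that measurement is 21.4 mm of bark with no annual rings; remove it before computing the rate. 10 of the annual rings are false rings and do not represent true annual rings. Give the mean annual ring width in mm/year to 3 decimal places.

True annual ring count = 362 − 10 + 17 = 369.
Net length = 346.8 − 21.4 = 325.4 mm.
Mean rate = 325.4 mm / 369 years ≈ 0.882 mm/year.

0.882 mm/year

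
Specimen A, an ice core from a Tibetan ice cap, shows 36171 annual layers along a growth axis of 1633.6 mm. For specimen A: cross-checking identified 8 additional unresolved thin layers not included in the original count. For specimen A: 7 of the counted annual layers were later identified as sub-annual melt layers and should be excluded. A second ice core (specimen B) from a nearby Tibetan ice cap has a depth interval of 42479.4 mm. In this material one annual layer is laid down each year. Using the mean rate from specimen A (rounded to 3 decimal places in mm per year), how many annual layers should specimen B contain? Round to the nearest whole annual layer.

943987 annual layers

Specimen A: correcting the raw count gives 36171 − 7 + 8 = 36172 true annual layers.
A: Extension rate ≈ 1633.6 / 36172 = 0.045 mm/yr.
For B, 42479.4 / 0.045 = 943986.67 years ≈ 943987 annual layers.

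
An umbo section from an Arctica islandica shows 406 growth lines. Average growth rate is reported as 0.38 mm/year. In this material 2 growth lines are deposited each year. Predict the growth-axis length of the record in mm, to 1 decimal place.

77.1 mm

406 growth lines at 2 per year is 406 / 2 = 203 years.
Predicted length = 0.38 mm/year × 203 years = 77.1 mm.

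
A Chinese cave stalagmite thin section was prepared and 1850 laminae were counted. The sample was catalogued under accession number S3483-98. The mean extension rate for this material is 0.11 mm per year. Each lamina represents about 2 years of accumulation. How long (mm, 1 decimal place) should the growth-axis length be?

407.0 mm

At 2 years per lamina, 1850 × 2 = 3700 years.
3700 years at 0.11 mm/year gives 0.11 × 3700 = 407.0 mm.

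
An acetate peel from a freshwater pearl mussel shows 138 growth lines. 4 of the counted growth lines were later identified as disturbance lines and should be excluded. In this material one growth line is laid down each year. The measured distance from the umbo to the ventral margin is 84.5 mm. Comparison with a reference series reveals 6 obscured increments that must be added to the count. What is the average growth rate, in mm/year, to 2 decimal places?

0.60 mm/year

Correcting the raw count gives 138 − 4 + 6 = 140 true growth lines.
Mean rate = 84.5 mm / 140 years ≈ 0.60 mm/year.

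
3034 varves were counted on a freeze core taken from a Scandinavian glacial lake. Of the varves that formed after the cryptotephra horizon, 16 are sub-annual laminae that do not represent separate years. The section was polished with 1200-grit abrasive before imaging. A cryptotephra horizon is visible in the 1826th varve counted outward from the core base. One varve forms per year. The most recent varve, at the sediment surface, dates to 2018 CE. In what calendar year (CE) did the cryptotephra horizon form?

826 CE

3034 − 1826 = 1208 varves lie beyond the cryptotephra horizon toward the sediment surface.
1208 − 16 false = 1192 true varves after the cryptotephra horizon.
The varve at the sediment surface is 2018 CE, so the cryptotephra horizon dates to 2018 − 1192 = 826 CE.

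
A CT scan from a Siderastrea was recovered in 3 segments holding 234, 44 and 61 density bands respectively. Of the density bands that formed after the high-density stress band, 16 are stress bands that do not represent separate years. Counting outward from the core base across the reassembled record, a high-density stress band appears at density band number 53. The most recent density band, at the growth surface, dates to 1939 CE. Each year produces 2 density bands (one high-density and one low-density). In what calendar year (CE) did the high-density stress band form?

1804 CE

Total density bands = 234 + 44 + 61 = 339.
339 − 53 = 286 density bands lie beyond the high-density stress band toward the growth surface.
286 − 16 false = 270 true density bands after the high-density stress band.
Dividing by 2 density bands per year: 270 / 2 = 135 years.
1939 − 135 = 1804 CE.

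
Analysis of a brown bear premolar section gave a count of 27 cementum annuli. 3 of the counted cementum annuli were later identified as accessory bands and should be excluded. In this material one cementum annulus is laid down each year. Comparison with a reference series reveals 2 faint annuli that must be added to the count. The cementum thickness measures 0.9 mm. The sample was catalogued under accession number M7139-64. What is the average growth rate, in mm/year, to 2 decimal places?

True cementum annulus count = 27 − 3 + 2 = 26.
0.9 mm over 26 years gives 0.9 / 26 ≈ 0.03 mm/year.

0.03 mm/year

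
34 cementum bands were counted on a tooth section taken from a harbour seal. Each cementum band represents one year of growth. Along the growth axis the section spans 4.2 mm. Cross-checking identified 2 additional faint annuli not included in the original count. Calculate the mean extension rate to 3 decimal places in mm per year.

0.117 mm per year

True cementum band count = 34 + 2 = 36.
4.2 mm over 36 years gives 4.2 / 36 ≈ 0.117 mm per year.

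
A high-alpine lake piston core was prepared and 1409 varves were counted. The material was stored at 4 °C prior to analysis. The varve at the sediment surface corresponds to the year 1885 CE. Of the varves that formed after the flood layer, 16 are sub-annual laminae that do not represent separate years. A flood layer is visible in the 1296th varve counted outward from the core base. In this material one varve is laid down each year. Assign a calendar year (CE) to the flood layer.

The flood layer sits at varve 1296 from the core base, so 1409 − 1296 = 113 varves formed after it.
113 − 16 false = 97 true varves after the flood layer.
1885 − 97 = 1788 CE.

1788 CE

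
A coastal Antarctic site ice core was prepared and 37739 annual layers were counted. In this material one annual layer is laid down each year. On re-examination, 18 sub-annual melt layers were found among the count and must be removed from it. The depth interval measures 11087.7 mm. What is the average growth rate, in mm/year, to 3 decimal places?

0.294 mm/year

True annual layer count = 37739 − 18 = 37721.
11087.7 mm over 37721 years gives 11087.7 / 37721 ≈ 0.294 mm/year.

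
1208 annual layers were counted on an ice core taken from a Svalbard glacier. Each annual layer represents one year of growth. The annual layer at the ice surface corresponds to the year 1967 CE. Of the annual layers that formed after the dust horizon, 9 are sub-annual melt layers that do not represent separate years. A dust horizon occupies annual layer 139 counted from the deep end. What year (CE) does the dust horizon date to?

The dust horizon sits at annual layer 139 from the deep end, so 1208 − 139 = 1069 annual layers formed after it.
1069 − 9 false = 1060 true annual layers after the dust horizon.
1967 − 1060 = 907 CE.

907 CE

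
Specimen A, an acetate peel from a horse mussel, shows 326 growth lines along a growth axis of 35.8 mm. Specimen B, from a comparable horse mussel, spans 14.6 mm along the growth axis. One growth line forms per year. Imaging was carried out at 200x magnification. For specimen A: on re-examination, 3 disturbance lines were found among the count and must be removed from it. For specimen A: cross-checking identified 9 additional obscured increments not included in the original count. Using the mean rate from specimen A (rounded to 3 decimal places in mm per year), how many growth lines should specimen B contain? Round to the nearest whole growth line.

Specimen A: true growth line count = 326 − 3 + 9 = 332.
A: Extension rate ≈ 35.8 / 332 = 0.108 mm/yr.
For B, 14.6 / 0.108 = 135.19 years ≈ 135 growth lines.

135 growth lines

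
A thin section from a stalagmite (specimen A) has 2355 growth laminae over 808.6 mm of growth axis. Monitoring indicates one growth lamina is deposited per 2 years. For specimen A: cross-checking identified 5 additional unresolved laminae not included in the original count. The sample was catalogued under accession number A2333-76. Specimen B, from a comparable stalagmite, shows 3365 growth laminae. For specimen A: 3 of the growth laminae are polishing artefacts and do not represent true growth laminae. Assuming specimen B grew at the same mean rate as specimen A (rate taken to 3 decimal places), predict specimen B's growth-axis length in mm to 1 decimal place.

1157.6 mm

Specimen A: correcting the raw count gives 2355 − 3 + 5 = 2357 true growth laminae.
Specimen A: at 2 years per growth lamina, 2357 × 2 = 4714 years.
A: Mean rate = 808.6 mm / 4714 years ≈ 0.172 mm/year.
Specimen B: 3365 growth laminae at 2 years each span 3365 × 2 = 6730 years. Length of B = 0.172 × 6730 = 1157.6 mm.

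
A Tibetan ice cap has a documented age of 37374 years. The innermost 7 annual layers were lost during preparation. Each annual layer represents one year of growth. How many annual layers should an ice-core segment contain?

37367 annual layers

One annual layer per year gives 37374 annual layers over 37374 years.
Less the 7 uncaptured annual layers: 37374 − 7 = 37367.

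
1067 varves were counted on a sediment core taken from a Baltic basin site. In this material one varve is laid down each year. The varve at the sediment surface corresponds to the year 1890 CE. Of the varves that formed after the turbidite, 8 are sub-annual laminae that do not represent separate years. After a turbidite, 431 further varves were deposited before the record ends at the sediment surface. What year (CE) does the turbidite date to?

1467 CE

431 varves post-date the turbidite.
Excluding 8 false varves: 431 − 8 = 423.
1890 − 423 = 1467 CE.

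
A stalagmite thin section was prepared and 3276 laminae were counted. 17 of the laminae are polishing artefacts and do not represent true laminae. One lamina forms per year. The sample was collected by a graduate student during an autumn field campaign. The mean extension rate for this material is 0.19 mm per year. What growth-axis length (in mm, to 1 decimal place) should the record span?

619.2 mm

After corrections the count is 3276 − 17 = 3259 laminae.
3259 years at 0.19 mm/year gives 0.19 × 3259 = 619.2 mm.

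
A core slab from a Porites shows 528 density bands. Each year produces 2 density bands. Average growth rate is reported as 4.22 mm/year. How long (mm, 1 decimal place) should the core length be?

1114.1 mm

With 2 density bands per year, 528 / 2 = 264 years.
264 years at 4.22 mm/year gives 4.22 × 264 = 1114.1 mm.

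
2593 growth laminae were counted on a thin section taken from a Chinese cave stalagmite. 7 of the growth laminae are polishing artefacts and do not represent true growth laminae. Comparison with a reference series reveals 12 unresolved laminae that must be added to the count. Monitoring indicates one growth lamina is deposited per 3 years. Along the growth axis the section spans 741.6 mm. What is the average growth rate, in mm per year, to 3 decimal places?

0.095 mm per year

Correcting the raw count gives 2593 − 7 + 12 = 2598 true growth laminae.
At 3 years per growth lamina, 2598 × 3 = 7794 years.
Mean rate = 741.6 mm / 7794 years ≈ 0.095 mm per year.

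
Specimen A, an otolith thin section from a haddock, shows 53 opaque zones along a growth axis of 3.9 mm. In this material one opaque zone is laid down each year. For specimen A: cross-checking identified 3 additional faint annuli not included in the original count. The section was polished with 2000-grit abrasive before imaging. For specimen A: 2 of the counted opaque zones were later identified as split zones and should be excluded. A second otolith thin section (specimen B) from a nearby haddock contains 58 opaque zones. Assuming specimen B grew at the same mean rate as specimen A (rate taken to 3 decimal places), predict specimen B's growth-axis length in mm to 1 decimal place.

Specimen A: true opaque zone count = 53 − 2 + 3 = 54.
A: Extension rate ≈ 3.9 / 54 = 0.072 mm per year.
Length of B = 0.072 × 58 = 4.2 mm.

4.2 mm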